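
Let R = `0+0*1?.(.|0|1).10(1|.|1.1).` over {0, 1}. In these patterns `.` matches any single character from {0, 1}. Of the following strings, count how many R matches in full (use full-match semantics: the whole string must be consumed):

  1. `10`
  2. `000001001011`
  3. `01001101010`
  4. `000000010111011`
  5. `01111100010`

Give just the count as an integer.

3

1. `10` → no match — must start with `0`
2. `000001001011` → match
3. `01001101010` → match
4 → match
5. `01111100010` → no match
Total matched: 3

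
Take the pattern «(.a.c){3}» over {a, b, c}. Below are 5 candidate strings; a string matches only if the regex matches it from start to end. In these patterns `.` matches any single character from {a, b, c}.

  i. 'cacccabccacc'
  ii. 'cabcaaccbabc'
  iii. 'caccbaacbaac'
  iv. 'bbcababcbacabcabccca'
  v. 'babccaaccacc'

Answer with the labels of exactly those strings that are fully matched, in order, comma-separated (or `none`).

i, ii, iii, v

i → match
ii → match
iii → match
iv → no match — must end with 'c'
v → match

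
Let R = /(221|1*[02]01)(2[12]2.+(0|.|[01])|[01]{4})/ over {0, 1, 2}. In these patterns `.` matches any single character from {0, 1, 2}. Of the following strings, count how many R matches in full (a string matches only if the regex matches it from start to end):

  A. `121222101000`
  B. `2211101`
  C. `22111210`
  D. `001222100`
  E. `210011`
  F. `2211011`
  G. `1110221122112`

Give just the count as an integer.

3

A → no match
B → match
C → no match
D → match
E → no match
F → match
G → no match
Total matched: 3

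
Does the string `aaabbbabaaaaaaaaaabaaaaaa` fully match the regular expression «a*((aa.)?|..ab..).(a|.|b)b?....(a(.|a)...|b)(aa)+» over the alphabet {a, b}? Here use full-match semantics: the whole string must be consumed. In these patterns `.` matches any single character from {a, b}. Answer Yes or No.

No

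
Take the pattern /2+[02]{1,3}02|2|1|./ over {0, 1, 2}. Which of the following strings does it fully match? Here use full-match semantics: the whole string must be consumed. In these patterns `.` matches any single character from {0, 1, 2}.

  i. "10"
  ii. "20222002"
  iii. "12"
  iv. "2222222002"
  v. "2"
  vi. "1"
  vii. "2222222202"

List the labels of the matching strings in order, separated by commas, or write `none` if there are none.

i → no match
ii → no match
iii → no match
iv → match
v → match
vi → match
vii → match

iv, v, vi, vii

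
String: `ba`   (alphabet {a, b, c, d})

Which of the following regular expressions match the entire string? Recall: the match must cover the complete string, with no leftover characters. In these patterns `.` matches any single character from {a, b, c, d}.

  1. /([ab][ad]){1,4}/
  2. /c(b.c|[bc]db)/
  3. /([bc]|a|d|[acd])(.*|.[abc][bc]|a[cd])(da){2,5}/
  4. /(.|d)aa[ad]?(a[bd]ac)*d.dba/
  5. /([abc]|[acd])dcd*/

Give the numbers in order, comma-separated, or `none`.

1

1 → match
2 → no match — must start with `c`
3 → no match — must end with `da`
4 → no match — must end with `dba`
5 → no match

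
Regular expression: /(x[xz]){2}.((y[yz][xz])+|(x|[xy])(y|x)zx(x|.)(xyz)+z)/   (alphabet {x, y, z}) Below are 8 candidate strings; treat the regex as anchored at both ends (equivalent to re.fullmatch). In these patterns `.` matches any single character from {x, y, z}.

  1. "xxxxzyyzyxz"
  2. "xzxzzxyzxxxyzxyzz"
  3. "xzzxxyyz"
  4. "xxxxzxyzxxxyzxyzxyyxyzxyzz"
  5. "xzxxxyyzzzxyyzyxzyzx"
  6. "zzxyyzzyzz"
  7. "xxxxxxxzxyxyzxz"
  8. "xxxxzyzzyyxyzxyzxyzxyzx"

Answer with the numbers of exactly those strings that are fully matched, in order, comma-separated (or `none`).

2, 8

1 → no match
2 → match
3 → no match
4 → no match
5 → no match
6 → no match — must start with "x"
7 → no match
8 → match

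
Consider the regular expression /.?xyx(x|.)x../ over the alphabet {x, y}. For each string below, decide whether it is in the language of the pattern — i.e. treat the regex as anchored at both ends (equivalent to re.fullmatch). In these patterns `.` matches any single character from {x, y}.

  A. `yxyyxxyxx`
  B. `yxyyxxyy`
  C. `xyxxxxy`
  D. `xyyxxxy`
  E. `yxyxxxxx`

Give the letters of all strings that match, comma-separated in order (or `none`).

A → no match
B → no match
C → match
D → no match
E → match

C, E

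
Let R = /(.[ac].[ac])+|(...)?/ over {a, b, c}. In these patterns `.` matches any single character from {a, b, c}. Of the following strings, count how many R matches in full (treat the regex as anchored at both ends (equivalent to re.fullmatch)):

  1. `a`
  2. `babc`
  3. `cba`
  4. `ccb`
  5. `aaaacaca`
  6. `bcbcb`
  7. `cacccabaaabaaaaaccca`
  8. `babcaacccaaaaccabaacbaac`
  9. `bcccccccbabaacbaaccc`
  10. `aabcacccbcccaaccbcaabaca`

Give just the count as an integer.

1 → no match
2 → match
3 → match
4 → match
5 → match
6 → no match
7 → match
8 → match
9 → match
10 → match
Total matched: 8

8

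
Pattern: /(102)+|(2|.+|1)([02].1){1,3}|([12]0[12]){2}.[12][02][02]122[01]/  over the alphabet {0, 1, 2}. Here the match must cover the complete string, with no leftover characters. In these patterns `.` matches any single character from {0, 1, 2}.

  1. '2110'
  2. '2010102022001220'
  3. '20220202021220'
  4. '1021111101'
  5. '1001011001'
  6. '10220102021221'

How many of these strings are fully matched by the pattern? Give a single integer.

3

1 → no match
2 → no match
3 → match
4 → no match
5 → match
6 → match
Total matched: 3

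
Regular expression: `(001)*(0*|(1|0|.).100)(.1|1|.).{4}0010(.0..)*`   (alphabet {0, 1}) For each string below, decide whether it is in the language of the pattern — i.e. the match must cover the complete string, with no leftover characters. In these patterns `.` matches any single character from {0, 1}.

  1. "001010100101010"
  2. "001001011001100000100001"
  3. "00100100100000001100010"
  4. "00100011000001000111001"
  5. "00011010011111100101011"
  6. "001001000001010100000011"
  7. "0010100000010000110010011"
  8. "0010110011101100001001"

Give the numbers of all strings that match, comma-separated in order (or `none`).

1, 2, 3, 4, 7

1 → match
2 → match
3 → match
4 → match
5 → no match
6 → no match
7 → match
8 → no match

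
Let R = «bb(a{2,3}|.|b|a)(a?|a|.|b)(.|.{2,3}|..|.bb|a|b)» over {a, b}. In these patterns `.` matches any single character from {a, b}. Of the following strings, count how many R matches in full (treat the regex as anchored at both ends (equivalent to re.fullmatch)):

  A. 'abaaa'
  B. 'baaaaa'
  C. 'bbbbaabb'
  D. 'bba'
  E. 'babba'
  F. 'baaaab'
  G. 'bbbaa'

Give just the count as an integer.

1

A → no match — must start with 'bb'
B → no match — must start with 'bb'
C → no match
D → no match
E → no match — must start with 'bb'
F → no match — must start with 'bb'
G → match
Total matched: 1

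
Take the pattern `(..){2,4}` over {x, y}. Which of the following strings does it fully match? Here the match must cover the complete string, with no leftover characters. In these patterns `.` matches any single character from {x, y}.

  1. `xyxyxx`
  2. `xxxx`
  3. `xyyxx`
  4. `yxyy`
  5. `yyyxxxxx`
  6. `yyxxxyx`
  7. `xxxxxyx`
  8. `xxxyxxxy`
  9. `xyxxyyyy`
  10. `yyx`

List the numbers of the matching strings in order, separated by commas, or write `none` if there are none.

1 → match
2 → match
3 → no match
4 → match
5 → match
6 → no match
7 → no match
8 → match
9 → match
10 → no match

1, 2, 4, 5, 8, 9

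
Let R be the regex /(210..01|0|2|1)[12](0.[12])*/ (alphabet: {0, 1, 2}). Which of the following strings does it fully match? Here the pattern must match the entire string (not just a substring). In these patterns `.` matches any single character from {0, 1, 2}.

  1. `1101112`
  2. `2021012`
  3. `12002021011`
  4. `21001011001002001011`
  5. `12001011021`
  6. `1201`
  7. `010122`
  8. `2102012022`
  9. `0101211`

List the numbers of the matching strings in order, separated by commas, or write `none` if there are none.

1 → no match
2 → no match
3 → match
4 → match
5 → match
6 → no match
7 → no match
8 → no match
9 → no match

3, 4, 5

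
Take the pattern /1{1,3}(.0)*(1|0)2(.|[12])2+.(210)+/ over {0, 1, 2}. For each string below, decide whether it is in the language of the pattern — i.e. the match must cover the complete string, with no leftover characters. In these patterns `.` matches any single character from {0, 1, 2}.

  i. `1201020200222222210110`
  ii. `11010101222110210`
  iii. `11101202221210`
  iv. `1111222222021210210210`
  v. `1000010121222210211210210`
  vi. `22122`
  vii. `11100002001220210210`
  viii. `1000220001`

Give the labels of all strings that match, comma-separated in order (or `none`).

i → no match — must end with `210`
ii → no match
iii → match
iv → no match
v → no match
vi → no match — must start with `1`
vii → no match
viii → no match — must end with `210`

iii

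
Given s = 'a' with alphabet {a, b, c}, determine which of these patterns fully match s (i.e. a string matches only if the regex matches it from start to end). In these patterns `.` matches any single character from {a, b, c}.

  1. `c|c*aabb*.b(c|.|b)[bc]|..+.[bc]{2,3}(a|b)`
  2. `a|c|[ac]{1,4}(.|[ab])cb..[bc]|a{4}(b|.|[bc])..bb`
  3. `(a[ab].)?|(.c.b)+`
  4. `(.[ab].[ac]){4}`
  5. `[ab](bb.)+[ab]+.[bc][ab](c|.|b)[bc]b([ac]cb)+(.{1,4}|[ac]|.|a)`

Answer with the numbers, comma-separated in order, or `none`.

1 → no match
2 → match
3 → no match
4 → no match
5 → no match

2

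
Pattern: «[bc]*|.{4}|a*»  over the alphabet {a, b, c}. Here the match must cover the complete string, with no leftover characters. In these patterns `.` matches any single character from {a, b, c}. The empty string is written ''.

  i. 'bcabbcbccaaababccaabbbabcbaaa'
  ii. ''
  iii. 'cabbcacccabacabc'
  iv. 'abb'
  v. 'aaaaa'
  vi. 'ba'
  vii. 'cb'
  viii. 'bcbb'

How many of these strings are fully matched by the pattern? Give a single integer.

4

i → no match
ii. '' → match
iii → no match
iv. 'abb' → no match
v. 'aaaaa' → match
vi. 'ba' → no match
vii. 'cb' → match
viii. 'bcbb' → match
Total matched: 4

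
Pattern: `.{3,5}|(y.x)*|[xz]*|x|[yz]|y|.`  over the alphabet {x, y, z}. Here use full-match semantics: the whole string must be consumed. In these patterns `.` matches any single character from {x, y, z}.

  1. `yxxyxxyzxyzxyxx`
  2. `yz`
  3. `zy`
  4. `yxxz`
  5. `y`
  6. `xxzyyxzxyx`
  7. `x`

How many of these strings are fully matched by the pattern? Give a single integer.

4

1 → match
2. `yz` → no match
3. `zy` → no match
4. `yxxz` → match
5. `y` → match
6. `xxzyyxzxyx` → no match
7. `x` → match
Total matched: 4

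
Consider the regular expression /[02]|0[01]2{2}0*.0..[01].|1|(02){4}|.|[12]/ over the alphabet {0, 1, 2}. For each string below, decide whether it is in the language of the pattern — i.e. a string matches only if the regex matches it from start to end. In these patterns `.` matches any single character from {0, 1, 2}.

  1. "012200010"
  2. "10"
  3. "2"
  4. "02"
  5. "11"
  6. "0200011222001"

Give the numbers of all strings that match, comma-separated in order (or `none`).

1 → no match
2 → no match
3 → match
4 → no match
5 → no match
6 → no match

3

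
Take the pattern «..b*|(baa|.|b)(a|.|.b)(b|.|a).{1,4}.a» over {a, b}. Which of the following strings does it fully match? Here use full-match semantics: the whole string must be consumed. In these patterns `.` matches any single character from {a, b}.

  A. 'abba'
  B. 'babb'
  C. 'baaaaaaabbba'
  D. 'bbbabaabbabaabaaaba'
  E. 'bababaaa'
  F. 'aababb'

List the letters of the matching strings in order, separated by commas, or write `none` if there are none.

A → no match
B → match
C → no match
D → no match
E → match
F → no match

B, E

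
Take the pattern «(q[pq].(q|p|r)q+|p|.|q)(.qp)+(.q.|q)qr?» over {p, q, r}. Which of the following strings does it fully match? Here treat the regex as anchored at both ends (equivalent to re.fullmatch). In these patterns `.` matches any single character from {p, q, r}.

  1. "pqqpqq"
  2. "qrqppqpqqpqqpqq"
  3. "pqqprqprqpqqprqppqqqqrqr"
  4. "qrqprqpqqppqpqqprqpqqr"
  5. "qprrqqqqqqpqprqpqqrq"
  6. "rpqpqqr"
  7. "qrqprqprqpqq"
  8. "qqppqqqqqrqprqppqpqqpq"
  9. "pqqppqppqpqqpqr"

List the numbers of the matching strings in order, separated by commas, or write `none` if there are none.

1 → match
2 → match
3 → no match
4 → match
5 → match
6 → match
7 → match
8 → match
9 → match

1, 2, 4, 5, 6, 7, 8, 9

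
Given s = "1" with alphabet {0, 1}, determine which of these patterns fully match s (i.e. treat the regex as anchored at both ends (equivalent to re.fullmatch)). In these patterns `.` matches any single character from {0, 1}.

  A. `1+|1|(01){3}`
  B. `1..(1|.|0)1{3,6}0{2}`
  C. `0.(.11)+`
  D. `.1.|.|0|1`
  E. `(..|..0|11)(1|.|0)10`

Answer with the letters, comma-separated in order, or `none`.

A → match
B → no match — must end with "0"
C → no match — must start with "0"
D → match
E → no match — must end with "10"

A, D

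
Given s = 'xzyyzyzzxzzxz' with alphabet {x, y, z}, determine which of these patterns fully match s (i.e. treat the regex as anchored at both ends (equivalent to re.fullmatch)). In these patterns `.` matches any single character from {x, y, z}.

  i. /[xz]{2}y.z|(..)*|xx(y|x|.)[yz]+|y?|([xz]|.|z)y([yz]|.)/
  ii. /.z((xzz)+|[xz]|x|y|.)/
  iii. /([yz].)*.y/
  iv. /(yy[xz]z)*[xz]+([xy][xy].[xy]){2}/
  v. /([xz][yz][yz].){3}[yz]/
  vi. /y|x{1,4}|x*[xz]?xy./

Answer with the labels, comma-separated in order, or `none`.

i → no match
ii → no match
iii → no match — must end with 'y'
iv → no match
v → match
vi → no match

v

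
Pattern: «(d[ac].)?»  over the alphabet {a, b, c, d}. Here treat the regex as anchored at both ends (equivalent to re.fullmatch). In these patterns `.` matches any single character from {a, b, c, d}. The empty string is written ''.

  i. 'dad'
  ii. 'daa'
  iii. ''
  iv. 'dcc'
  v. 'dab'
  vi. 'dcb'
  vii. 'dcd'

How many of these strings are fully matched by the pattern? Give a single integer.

7

i → match
ii → match
iii → match
iv → match
v → match
vi → match
vii → match
Total matched: 7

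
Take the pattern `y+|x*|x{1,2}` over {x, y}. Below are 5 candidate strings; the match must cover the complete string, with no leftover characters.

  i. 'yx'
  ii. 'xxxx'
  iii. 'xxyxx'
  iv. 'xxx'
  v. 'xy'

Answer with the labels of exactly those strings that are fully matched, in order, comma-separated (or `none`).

i → no match
ii → match
iii → no match
iv → match
v → no match

ii, iv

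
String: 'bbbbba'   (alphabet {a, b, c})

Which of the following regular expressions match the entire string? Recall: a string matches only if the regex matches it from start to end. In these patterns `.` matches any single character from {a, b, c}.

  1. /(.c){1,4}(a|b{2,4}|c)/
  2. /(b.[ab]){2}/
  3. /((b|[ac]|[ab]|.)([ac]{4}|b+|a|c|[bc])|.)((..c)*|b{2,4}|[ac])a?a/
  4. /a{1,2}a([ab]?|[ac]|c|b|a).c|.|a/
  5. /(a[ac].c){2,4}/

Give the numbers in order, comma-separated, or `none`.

2, 3

1 → no match
2 → match
3 → match
4 → no match
5 → no match — must start with 'a'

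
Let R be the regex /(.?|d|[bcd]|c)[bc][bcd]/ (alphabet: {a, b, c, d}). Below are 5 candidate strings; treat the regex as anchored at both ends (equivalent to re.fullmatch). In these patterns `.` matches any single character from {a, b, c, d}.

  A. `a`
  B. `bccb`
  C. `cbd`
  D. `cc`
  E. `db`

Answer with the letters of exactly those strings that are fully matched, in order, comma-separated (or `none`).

C, D

A → no match
B → no match
C → match
D → match
E → no match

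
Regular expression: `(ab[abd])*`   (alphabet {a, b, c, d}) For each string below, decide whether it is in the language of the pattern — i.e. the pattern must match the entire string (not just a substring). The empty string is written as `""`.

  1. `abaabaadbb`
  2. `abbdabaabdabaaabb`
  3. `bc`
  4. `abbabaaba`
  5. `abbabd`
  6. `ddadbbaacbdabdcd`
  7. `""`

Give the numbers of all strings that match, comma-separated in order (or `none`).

1 → no match
2 → no match
3 → no match
4 → match
5 → match
6 → no match
7 → match

4, 5, 7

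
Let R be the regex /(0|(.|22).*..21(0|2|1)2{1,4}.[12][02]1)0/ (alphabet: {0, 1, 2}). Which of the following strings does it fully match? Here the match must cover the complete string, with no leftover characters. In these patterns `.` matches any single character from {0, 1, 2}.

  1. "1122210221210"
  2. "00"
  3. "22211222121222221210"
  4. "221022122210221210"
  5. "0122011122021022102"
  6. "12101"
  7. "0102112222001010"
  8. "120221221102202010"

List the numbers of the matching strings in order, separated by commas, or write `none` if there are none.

1 → match
2. "00" → match
3 → match
4 → match
5 → no match — must end with "0"
6. "12101" → no match — must end with "0"
7 → no match
8 → no match

1, 2, 3, 4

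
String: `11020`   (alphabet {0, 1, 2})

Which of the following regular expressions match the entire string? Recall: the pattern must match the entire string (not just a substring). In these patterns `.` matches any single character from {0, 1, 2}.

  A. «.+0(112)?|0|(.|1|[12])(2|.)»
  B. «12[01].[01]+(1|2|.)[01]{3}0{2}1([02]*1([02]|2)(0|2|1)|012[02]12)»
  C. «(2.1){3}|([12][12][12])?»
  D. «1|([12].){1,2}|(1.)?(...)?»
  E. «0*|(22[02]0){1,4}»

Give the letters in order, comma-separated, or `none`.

A → match
B → no match — must start with `12`
C → no match
D → match
E → no match

A, D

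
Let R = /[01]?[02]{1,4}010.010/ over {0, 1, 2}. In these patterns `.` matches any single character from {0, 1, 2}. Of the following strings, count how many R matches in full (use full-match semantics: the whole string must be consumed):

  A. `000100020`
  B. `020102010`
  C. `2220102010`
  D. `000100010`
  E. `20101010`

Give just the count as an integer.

A → no match — must end with `010`
B → match
C → match
D → match
E → match
Total matched: 4

4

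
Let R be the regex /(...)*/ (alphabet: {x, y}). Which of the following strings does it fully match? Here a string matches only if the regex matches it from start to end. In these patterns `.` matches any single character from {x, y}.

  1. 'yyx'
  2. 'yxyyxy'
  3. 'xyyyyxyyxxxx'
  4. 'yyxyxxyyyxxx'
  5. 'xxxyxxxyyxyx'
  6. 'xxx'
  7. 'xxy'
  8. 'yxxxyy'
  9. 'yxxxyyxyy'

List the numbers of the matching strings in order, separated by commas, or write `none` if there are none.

1, 2, 3, 4, 5, 6, 7, 8, 9

1 → match
2 → match
3 → match
4 → match
5 → match
6 → match
7 → match
8 → match
9 → match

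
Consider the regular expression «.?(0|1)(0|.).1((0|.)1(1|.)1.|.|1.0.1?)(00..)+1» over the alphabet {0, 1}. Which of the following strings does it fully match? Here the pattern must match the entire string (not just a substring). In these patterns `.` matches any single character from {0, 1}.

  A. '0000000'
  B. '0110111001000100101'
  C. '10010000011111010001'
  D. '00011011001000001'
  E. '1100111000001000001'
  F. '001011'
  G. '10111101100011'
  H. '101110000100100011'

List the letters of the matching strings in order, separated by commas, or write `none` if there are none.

B, G

A → no match — must end with '1'
B → match
C → no match
D → no match
E → no match
F → no match
G → match
H → no match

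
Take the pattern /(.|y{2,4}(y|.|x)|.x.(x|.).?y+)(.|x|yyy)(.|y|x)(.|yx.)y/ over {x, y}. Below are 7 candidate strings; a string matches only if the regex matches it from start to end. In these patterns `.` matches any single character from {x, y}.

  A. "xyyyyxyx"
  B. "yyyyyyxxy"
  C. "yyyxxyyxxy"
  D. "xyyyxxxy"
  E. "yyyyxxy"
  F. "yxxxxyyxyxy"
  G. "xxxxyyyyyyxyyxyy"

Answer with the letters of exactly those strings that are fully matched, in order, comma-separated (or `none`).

A → no match — must end with "y"
B → match
C → match
D → no match
E → match
F → match
G → match

B, C, E, F, G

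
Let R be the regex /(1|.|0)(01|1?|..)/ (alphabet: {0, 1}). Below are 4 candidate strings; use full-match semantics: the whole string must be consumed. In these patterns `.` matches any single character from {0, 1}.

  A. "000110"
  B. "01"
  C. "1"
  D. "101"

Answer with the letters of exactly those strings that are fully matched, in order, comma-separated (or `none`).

B, C, D

A. "000110" → no match
B. "01" → match
C. "1" → match
D. "101" → match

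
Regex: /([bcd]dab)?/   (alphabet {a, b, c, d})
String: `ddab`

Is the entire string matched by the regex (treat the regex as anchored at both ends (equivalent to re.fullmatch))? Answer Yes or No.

Yes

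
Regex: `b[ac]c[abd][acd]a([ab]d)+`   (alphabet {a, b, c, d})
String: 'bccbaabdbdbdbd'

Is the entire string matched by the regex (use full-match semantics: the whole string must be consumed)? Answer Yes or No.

Yes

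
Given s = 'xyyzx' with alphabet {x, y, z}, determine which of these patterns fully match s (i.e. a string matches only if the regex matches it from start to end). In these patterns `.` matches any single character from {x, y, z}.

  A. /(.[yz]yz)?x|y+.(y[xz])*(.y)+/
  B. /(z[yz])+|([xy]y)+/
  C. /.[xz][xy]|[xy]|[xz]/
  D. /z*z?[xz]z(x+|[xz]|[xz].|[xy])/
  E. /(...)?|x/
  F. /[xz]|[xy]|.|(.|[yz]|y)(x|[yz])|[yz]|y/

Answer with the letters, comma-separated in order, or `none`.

A → match
B → no match
C → no match
D → no match
E → no match
F → no match

A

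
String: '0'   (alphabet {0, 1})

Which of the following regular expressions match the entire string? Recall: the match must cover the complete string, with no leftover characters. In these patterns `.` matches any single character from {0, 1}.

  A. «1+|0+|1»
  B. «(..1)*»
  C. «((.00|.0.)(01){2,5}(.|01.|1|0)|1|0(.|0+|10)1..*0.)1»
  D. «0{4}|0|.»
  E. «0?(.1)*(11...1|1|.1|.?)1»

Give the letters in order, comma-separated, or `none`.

A → match
B → no match
C → no match — must end with '1'
D → match
E → no match — must end with '1'

A, D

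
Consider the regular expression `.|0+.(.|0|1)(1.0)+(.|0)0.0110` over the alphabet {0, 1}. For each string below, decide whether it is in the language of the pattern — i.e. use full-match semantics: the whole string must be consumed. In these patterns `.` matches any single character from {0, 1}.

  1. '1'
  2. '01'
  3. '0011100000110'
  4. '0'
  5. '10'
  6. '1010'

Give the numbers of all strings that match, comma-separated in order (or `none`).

1 → match
2 → no match
3 → match
4 → match
5 → no match
6 → no match

1, 3, 4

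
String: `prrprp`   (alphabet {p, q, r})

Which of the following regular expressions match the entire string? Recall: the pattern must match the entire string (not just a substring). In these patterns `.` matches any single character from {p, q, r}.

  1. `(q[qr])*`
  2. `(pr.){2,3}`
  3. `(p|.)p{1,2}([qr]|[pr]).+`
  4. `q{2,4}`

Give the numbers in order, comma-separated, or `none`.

2

1 → no match
2 → match
3 → no match
4 → no match — must start with `q`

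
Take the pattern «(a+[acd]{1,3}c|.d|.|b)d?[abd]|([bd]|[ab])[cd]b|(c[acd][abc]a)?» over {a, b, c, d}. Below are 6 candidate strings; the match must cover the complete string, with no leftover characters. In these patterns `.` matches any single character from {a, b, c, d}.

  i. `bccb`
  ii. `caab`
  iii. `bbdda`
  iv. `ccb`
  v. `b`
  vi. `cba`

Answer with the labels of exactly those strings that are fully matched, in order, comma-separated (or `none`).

none

i → no match
ii → no match
iii → no match
iv → no match
v → no match
vi → no match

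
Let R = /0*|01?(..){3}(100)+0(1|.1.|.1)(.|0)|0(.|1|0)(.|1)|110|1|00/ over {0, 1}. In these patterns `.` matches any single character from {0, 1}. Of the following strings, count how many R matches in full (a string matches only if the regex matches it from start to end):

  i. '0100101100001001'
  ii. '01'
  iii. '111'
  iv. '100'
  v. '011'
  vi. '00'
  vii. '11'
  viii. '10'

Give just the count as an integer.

2

i → no match
ii → no match
iii → no match
iv → no match
v → match
vi → match
vii → no match
viii → no match
Total matched: 2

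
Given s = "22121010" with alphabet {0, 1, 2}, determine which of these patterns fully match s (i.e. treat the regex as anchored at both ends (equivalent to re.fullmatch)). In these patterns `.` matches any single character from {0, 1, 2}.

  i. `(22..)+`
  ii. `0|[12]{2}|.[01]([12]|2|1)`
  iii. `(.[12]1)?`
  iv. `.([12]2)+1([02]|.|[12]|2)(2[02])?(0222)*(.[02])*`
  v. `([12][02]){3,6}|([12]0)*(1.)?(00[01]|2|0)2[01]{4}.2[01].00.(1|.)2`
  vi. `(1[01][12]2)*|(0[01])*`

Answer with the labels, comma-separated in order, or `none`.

v

i → no match
ii → no match
iii → no match
iv → no match
v → match
vi → no match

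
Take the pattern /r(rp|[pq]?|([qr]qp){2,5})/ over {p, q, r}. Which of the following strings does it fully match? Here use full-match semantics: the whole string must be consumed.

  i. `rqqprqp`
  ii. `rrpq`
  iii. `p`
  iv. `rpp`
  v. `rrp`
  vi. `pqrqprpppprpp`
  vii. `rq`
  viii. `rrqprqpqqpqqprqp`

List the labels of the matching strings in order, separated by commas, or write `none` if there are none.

i. `rqqprqp` → match
ii. `rrpq` → no match
iii. `p` → no match — must start with `r`
iv. `rpp` → no match
v. `rrp` → match
vi → no match — must start with `r`
vii. `rq` → match
viii → match

i, v, vii, viii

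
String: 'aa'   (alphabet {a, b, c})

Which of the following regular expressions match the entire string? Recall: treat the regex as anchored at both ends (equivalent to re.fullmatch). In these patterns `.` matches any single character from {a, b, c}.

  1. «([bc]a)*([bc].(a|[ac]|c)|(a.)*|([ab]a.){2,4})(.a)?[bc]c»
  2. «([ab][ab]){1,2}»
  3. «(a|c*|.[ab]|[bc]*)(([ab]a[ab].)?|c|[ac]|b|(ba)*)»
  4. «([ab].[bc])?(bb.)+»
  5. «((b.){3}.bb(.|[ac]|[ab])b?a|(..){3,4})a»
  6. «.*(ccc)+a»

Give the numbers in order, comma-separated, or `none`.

1 → no match — must end with 'c'
2 → match
3 → match
4 → no match
5 → no match
6 → no match — must end with 'ccca'

2, 3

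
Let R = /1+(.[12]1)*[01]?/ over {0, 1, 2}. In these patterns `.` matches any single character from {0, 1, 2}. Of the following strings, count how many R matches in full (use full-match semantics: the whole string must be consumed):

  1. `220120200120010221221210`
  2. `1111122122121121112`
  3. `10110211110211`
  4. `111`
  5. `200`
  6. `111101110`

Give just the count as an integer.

1 → no match — must start with `1`
2 → no match
3 → match
4. `111` → match
5. `200` → no match — must start with `1`
6. `111101110` → no match
Total matched: 2

2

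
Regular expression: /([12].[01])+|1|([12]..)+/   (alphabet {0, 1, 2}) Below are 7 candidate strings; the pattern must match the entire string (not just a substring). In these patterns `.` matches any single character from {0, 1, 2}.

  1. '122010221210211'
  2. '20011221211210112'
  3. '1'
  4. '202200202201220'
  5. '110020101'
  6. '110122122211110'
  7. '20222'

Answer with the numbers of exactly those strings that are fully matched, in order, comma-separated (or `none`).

1 → no match
2 → no match
3 → match
4 → match
5 → no match
6 → match
7 → no match

3, 4, 6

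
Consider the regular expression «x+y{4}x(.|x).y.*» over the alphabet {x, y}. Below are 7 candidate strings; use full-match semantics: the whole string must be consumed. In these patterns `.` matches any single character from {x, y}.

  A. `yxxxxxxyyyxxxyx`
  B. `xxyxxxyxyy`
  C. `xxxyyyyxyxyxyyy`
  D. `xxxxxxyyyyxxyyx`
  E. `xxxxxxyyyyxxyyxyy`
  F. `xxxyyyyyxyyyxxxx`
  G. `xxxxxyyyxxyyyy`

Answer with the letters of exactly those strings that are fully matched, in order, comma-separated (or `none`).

C, D, E

A → no match — must start with `x`
B → no match
C → match
D → match
E → match
F → no match
G → no match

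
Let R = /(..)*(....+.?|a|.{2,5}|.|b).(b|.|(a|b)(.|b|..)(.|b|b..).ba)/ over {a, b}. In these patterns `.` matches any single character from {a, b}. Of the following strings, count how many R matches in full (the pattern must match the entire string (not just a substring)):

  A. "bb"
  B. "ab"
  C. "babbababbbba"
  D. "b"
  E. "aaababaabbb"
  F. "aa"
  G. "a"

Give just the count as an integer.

A → no match
B → no match
C → match
D → no match
E → match
F → no match
G → no match
Total matched: 2

2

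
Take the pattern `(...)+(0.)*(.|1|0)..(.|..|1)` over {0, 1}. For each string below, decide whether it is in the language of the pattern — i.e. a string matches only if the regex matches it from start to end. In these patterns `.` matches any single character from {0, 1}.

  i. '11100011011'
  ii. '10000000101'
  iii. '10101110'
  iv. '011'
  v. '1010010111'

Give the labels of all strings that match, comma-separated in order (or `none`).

i. '11100011011' → match
ii. '10000000101' → match
iii. '10101110' → match
iv. '011' → no match
v. '1010010111' → match

i, ii, iii, v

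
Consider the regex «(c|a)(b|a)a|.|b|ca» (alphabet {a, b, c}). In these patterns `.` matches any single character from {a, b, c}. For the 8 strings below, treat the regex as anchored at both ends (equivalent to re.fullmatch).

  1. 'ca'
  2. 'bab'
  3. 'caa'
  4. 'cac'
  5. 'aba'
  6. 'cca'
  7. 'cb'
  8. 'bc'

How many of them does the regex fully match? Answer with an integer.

1 → match
2 → no match
3 → match
4 → no match
5 → match
6 → no match
7 → no match
8 → no match
Total matched: 3

3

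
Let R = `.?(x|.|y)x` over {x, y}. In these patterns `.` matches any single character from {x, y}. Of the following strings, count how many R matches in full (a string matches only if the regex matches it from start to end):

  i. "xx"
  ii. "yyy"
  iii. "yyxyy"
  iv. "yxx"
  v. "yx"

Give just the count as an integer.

i → match
ii → no match — must end with "x"
iii → no match — must end with "x"
iv → match
v → match
Total matched: 3

3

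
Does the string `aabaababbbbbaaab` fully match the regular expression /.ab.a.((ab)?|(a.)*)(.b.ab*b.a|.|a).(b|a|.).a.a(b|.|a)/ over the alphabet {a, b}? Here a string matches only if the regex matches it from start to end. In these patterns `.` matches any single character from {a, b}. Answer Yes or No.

Yes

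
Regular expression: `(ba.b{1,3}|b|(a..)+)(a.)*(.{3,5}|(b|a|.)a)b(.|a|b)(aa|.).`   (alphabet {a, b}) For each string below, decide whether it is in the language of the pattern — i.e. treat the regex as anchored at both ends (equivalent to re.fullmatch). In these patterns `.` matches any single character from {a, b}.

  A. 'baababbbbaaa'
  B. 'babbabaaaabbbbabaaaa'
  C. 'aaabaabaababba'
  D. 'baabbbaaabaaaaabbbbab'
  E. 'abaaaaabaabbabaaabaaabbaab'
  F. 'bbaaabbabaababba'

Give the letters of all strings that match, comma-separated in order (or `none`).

A → match
B → match
C → no match
D → match
E → match
F → no match

A, B, D, E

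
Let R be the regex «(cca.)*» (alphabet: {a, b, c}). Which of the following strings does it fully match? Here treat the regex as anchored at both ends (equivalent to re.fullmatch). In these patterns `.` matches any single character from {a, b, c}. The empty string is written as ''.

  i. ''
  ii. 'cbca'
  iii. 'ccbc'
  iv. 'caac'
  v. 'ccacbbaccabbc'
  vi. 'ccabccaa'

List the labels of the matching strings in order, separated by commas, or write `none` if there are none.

i → match
ii → no match
iii → no match
iv → no match
v → no match
vi → match

i, vi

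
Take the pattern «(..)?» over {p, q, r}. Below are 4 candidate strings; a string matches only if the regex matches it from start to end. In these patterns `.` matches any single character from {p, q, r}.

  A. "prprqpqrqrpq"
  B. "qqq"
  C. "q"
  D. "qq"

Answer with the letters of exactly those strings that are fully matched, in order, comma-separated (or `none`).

A → no match
B → no match
C → no match
D → match

D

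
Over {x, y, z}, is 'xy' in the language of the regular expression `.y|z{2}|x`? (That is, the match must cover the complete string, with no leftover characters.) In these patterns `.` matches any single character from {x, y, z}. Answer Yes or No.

Yes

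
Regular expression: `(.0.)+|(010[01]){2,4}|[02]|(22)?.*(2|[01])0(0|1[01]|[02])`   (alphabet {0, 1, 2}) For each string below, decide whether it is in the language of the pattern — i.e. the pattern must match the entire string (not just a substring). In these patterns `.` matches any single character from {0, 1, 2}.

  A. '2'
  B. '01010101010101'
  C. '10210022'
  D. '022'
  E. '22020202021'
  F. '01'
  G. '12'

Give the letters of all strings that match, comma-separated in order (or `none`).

A

A → match
B → no match
C → no match
D → no match
E → no match
F → no match
G → no match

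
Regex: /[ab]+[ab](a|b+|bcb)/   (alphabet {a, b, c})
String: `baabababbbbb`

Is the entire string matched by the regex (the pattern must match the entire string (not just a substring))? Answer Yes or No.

Yes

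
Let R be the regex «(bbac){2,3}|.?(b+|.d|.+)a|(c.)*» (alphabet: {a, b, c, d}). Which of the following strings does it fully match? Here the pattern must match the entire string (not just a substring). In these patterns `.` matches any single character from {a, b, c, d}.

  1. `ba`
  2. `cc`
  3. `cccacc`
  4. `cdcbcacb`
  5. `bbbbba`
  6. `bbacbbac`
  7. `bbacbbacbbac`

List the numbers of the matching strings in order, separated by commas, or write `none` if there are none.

1, 2, 3, 4, 5, 6, 7

1 → match
2 → match
3 → match
4 → match
5 → match
6 → match
7 → match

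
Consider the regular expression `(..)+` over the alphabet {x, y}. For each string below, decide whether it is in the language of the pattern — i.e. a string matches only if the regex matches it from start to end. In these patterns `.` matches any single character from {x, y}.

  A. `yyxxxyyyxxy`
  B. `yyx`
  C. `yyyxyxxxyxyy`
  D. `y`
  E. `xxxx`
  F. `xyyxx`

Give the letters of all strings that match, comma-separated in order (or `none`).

C, E

A → no match
B → no match
C → match
D → no match
E → match
F → no match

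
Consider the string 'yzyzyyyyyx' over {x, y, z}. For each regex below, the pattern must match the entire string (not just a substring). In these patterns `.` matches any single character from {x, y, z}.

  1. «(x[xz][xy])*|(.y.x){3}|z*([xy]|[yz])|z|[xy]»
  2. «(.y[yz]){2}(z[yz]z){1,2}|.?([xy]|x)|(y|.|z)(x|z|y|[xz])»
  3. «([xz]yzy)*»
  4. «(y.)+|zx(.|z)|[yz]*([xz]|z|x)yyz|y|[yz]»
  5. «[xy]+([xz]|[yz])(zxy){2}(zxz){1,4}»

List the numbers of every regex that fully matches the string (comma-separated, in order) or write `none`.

1 → no match
2 → no match
3 → no match
4 → match
5 → no match — must end with 'zxz'

4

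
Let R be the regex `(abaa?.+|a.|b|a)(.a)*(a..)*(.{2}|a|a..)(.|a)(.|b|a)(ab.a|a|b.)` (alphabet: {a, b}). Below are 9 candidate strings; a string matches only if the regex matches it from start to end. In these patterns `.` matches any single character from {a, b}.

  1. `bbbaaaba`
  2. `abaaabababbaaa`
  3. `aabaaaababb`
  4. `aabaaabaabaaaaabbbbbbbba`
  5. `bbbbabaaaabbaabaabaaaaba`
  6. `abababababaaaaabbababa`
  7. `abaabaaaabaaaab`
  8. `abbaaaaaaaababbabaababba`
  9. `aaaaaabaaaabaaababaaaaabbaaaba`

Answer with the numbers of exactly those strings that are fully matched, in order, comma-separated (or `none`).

1. `bbbaaaba` → no match
2 → match
3. `aabaaaababb` → match
4 → no match
5 → no match
6 → match
7 → no match
8 → match
9 → match

2, 3, 6, 8, 9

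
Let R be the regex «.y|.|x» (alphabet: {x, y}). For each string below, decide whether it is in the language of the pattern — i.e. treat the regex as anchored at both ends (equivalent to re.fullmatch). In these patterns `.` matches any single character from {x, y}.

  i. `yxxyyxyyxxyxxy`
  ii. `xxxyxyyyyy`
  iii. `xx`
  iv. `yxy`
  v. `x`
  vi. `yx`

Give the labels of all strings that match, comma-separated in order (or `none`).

v

i → no match
ii. `xxxyxyyyyy` → no match
iii. `xx` → no match
iv. `yxy` → no match
v. `x` → match
vi. `yx` → no match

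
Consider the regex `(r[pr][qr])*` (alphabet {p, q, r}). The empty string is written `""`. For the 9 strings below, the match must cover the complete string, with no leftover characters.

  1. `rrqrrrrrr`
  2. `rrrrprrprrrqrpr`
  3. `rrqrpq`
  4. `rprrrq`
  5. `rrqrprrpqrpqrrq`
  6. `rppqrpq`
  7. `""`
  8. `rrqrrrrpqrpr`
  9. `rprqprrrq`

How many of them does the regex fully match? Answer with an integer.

1 → match
2 → match
3 → match
4 → match
5 → match
6 → no match
7 → match
8 → match
9 → no match
Total matched: 7

7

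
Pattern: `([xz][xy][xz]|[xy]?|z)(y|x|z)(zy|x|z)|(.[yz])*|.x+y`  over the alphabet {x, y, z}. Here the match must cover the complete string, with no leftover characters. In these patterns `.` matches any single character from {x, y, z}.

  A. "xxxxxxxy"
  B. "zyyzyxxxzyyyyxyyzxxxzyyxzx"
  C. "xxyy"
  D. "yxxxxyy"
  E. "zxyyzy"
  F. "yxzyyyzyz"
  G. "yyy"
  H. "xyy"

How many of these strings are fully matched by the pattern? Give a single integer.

1

A → match
B → no match
C → no match
D → no match
E → no match
F → no match
G → no match
H → no match
Total matched: 1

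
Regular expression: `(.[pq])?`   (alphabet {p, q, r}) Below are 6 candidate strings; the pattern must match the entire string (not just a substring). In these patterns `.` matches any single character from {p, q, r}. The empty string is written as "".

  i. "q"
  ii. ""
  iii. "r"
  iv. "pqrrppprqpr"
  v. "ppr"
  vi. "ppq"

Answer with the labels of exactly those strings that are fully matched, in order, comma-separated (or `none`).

ii

i. "q" → no match
ii. "" → match
iii. "r" → no match
iv. "pqrrppprqpr" → no match
v. "ppr" → no match
vi. "ppq" → no match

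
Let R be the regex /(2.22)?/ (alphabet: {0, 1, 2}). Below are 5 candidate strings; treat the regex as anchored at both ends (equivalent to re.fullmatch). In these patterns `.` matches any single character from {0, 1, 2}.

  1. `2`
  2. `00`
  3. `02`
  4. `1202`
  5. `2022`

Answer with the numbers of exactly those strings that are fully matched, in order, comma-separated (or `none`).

1 → no match
2 → no match
3 → no match
4 → no match
5 → match

5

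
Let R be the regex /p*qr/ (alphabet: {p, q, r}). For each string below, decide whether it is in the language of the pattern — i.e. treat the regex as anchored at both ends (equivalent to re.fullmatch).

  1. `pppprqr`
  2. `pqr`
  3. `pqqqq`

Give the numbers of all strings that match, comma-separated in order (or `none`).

1 → no match
2 → match
3 → no match — must end with `qr`

2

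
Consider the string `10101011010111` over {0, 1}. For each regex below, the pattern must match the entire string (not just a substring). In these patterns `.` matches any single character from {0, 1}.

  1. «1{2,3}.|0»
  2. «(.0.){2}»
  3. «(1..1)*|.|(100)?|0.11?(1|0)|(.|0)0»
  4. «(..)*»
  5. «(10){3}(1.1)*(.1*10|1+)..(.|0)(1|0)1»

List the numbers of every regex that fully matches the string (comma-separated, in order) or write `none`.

1 → no match
2 → no match
3 → no match
4 → match
5 → match

4, 5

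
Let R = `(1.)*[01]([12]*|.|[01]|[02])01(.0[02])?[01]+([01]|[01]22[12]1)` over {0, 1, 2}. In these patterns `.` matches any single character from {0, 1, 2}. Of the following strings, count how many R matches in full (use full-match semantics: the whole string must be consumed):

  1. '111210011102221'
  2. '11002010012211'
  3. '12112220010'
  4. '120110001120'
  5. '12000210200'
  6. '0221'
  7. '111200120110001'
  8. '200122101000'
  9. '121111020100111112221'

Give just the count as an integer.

2

1 → match
2 → no match
3 → no match
4 → no match
5 → no match
6 → no match
7 → no match
8 → no match
9 → match
Total matched: 2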